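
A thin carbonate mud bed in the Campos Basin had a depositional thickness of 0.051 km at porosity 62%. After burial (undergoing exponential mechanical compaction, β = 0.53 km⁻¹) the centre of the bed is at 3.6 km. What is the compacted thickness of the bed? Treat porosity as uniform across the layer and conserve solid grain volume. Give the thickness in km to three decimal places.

Porosity at 3.6 km: phi = 0.62·exp(−0.53×3.6) = 0.0920
Solid-volume conservation: h(1−phi) = h₀(1−phi₀) ⇒ h = h₀·(1−phi₀)/(1−phi)
h = 0.051 × (1 − 0.62)/(1 − 0.0920) = 0.051 × 0.4185 = 0.0213 km

0.021 km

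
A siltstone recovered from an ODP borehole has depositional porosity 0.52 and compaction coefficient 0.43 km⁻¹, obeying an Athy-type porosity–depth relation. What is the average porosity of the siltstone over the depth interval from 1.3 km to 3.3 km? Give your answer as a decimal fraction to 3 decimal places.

0.199

⟨n⟩ = (1/(d₂−d₁)) ∫ n₀ e^(−kd) dd = n₀·(e^(−k·d₁) − e^(−k·d₂)) / (k·(d₂−d₁))
e^(−0.43×1.3) = 0.5718; e^(−0.43×3.3) = 0.2420
⟨n⟩ = 0.52 × (0.5718 − 0.2420) / (0.43 × 2) = 0.52 × 0.3835 = 0.1994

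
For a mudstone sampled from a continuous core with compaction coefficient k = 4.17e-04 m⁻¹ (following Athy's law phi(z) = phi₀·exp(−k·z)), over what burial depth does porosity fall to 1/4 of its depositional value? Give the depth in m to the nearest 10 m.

Working in km (1 km = 1000 m; k in km⁻¹ = k in m⁻¹ × 1000):
phi/phi₀ = 1/4 ⇒ exp(−k·z) = 1/4 ⇒ z = ln(4) / k
z = 1.3863 / 0.417 = 3.324 km

3320 m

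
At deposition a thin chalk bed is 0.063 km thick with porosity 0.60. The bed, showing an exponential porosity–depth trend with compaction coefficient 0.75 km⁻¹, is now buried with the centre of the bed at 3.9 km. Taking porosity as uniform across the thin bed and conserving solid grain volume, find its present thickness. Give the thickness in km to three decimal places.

Porosity at 3.9 km: phi = 0.6·exp(−0.75×3.9) = 0.0322
Solid-volume conservation: h(1−phi) = h₀(1−phi₀) ⇒ h = h₀·(1−phi₀)/(1−phi)
h = 0.063 × (1 − 0.6)/(1 − 0.0322) = 0.063 × 0.4133 = 0.0260 km

0.026 km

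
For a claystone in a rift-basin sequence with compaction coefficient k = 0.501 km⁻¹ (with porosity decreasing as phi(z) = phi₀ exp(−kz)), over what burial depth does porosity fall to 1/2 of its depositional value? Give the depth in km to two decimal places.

phi/phi₀ = 1/2 ⇒ exp(−k·z) = 1/2 ⇒ z = ln(2) / k
z = 0.6931 / 0.501 = 1.384 km

1.38 km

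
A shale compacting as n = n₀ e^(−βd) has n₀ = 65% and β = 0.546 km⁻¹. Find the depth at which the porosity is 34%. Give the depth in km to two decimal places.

1.19 km

Invert Athy's law: d = ln(n₀/n) / β
d = ln(0.65/0.34) / 0.546 = ln(1.912) / 0.546 = 0.6480 / 0.546 = 1.187 km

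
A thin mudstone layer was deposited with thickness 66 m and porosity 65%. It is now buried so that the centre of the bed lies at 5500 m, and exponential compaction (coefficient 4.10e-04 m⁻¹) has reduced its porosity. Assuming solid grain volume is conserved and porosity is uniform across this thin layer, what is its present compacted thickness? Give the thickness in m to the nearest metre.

Working in km (1 km = 1000 m; c in km⁻¹ = c in m⁻¹ × 1000):
Porosity at 5.5 km: n = 0.65·exp(−0.41×5.5) = 0.0682
Solid-volume conservation: h(1−n) = h₀(1−n₀) ⇒ h = h₀·(1−n₀)/(1−n)
h = 0.066 × (1 − 0.65)/(1 − 0.0682) = 0.066 × 0.3756 = 0.0248 km

25 m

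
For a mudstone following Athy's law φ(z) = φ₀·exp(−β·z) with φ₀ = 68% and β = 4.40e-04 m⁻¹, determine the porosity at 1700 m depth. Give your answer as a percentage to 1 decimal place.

32.2%

Working in km (1 km = 1000 m; β in km⁻¹ = β in m⁻¹ × 1000):
φ = φ₀·exp(−β·z) = 0.68 × exp(−0.44 × 1.7) = 0.68 × exp(−0.748)
  = 0.68 × 0.4733 = 0.3219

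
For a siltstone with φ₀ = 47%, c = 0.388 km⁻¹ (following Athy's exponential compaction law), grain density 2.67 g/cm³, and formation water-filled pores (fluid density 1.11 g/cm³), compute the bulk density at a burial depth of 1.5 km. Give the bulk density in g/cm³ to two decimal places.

2.26 g/cm³

Porosity at depth: φ = 0.47·exp(−0.388×1.5) = 0.47×0.5588 = 0.2626
Bulk density: ρ_b = (1−φ)ρ_g + φ·ρ_f = 0.7374×2.67 + 0.2626×1.11
       = 1.969 + 0.292 = 2.260 g/cm³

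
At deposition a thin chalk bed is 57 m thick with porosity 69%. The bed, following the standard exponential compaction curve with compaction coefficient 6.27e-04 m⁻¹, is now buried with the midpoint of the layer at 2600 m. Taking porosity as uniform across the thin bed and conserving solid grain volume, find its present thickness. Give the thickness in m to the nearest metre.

Working in km (1 km = 1000 m; k in km⁻¹ = k in m⁻¹ × 1000):
Porosity at 2.6 km: n = 0.69·exp(−0.627×2.6) = 0.1352
Solid-volume conservation: h(1−n) = h₀(1−n₀) ⇒ h = h₀·(1−n₀)/(1−n)
h = 0.057 × (1 − 0.69)/(1 − 0.1352) = 0.057 × 0.3584 = 0.0204 km

20 m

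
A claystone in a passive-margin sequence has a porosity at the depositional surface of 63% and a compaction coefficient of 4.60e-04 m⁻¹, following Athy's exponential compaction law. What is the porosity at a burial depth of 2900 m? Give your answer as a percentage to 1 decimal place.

Working in km (1 km = 1000 m; k in km⁻¹ = k in m⁻¹ × 1000):
phi = phi₀·exp(−k·z) = 0.63 × exp(−0.46 × 2.9) = 0.63 × exp(−1.334)
  = 0.63 × 0.2634 = 0.1660

16.6%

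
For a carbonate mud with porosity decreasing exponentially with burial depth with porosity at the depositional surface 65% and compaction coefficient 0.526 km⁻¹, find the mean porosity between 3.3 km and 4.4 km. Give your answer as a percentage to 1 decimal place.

⟨n⟩ = (1/(Z₂−Z₁)) ∫ n₀ e^(−kZ) dZ = n₀·(e^(−k·Z₁) − e^(−k·Z₂)) / (k·(Z₂−Z₁))
e^(−0.526×3.3) = 0.1763; e^(−0.526×4.4) = 0.0988
⟨n⟩ = 0.65 × (0.1763 − 0.0988) / (0.526 × 1.1) = 0.65 × 0.1338 = 0.0870

8.7%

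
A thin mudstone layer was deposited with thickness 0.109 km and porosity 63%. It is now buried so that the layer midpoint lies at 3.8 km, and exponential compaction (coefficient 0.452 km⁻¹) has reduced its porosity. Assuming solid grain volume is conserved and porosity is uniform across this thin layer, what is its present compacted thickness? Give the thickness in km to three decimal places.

Porosity at 3.8 km: φ = 0.63·exp(−0.452×3.8) = 0.1131
Solid-volume conservation: h(1−φ) = h₀(1−φ₀) ⇒ h = h₀·(1−φ₀)/(1−φ)
h = 0.109 × (1 − 0.63)/(1 − 0.1131) = 0.109 × 0.4172 = 0.0455 km

0.045 km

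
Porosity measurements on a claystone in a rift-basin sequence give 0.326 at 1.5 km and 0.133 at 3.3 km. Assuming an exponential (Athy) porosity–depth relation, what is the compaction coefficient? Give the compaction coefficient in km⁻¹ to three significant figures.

Athy: phi(z) = phi₀ e^(−kz) ⇒ phi₁/phi₂ = e^{k(z₂−z₁)} ⇒ k = ln(phi₁/phi₂)/(z₂−z₁)
k = ln(0.326/0.133) / (3.3 − 1.5) = ln(2.451) / 1.8 = 0.8965 / 1.8 = 0.4981 km⁻¹

0.498 km⁻¹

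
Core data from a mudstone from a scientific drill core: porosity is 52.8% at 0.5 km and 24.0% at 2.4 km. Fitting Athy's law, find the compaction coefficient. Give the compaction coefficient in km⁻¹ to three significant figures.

0.415 km⁻¹

Athy: phi(z) = phi₀ e^(−cz) ⇒ phi₁/phi₂ = e^{c(z₂−z₁)} ⇒ c = ln(phi₁/phi₂)/(z₂−z₁)
c = ln(0.528/0.24) / (2.4 − 0.5) = ln(2.2) / 1.9 = 0.7885 / 1.9 = 0.415 km⁻¹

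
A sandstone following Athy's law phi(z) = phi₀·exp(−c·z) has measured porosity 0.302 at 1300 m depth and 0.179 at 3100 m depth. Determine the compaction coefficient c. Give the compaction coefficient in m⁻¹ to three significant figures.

0.000291 m⁻¹

Working in km (1 km = 1000 m; c in km⁻¹ = c in m⁻¹ × 1000):
Athy: phi(z) = phi₀ e^(−cz) ⇒ phi₁/phi₂ = e^{c(z₂−z₁)} ⇒ c = ln(phi₁/phi₂)/(z₂−z₁)
c = ln(0.302/0.179) / (3.1 − 1.3) = ln(1.687) / 1.8 = 0.5230 / 1.8 = 0.2906 km⁻¹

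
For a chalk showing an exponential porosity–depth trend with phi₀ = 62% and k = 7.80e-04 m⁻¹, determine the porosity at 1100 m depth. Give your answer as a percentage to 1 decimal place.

26.3%

Working in km (1 km = 1000 m; k in km⁻¹ = k in m⁻¹ × 1000):
phi = phi₀·exp(−k·Z) = 0.62 × exp(−0.78 × 1.1) = 0.62 × exp(−0.858)
  = 0.62 × 0.4240 = 0.2629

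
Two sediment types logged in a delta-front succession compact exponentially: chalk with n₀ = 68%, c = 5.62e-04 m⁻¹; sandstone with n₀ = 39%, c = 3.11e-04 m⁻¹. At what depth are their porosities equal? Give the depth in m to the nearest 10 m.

2210 m

Working in km (1 km = 1000 m; c in km⁻¹ = c in m⁻¹ × 1000):
Set n₀ₐ e^(−cₐd) = n₀ᵦ e^(−cᵦd) ⇒ ln(n₀ₐ/n₀ᵦ) = (cₐ − cᵦ)·d
d = ln(0.68/0.39) / (0.562 − 0.311) = 0.5559 / 0.251 = 2.215 km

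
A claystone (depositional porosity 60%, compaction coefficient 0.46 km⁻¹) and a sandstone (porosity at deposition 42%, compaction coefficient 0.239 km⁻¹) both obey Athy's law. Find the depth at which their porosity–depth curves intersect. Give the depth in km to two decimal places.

Set phi₀ₐ e^(−kₐZ) = phi₀ᵦ e^(−kᵦZ) ⇒ ln(phi₀ₐ/phi₀ᵦ) = (kₐ − kᵦ)·Z
Z = ln(0.6/0.42) / (0.46 − 0.239) = 0.3567 / 0.221 = 1.614 km

1.61 km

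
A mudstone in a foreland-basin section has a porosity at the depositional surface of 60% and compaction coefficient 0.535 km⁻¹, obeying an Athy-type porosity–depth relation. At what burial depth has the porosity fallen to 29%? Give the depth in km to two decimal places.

Invert Athy's law: d = ln(phi₀/phi) / c
d = ln(0.6/0.29) / 0.535 = ln(2.069) / 0.535 = 0.7270 / 0.535 = 1.359 km

1.36 km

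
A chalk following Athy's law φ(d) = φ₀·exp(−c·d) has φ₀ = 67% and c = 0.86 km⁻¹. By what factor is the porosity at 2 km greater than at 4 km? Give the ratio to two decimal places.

5.58

φ(d₁)/φ(d₂) = e^(−c·d₁)/e^(−c·d₂) = e^{c(d₂−d₁)}
= exp(0.86 × 2) = exp(1.72) = 5.5845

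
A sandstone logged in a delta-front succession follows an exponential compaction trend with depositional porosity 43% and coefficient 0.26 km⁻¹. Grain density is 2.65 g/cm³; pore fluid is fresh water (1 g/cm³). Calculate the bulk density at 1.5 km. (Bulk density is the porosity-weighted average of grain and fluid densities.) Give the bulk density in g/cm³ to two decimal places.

2.17 g/cm³

Porosity at depth: φ = 0.43·exp(−0.26×1.5) = 0.43×0.6771 = 0.2911
Bulk density: ρ_b = (1−φ)ρ_g + φ·ρ_f = 0.7089×2.65 + 0.2911×1
       = 1.878 + 0.291 = 2.170 g/cm³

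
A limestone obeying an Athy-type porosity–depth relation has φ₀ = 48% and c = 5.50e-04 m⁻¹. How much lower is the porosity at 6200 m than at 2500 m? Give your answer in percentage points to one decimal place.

Working in km (1 km = 1000 m; c in km⁻¹ = c in m⁻¹ × 1000):
φ(2.5) = 0.48·e^(−0.55×2.5) = 0.1214
φ(6.2) = 0.48·e^(−0.55×6.2) = 0.0159
Δφ = 0.1214 − 0.0159 = 0.1055

10.6 percentage points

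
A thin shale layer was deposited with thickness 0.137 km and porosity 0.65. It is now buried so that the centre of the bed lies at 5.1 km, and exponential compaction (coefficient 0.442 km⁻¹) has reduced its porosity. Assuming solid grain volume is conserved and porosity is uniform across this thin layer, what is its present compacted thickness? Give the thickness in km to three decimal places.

Porosity at 5.1 km: φ = 0.65·exp(−0.442×5.1) = 0.0682
Solid-volume conservation: h(1−φ) = h₀(1−φ₀) ⇒ h = h₀·(1−φ₀)/(1−φ)
h = 0.137 × (1 − 0.65)/(1 − 0.0682) = 0.137 × 0.3756 = 0.0515 km

0.051 km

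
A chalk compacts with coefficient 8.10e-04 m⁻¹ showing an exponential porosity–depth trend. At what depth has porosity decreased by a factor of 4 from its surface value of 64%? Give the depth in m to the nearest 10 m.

Working in km (1 km = 1000 m; k in km⁻¹ = k in m⁻¹ × 1000):
n/n₀ = 1/4 ⇒ exp(−k·d) = 1/4 ⇒ d = ln(4) / k
d = 1.3863 / 0.81 = 1.711 km

1710 m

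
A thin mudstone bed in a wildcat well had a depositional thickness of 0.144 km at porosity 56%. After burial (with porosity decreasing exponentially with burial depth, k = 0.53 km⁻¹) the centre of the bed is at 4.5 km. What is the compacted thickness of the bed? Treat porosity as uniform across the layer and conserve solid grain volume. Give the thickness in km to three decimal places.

0.067 km

Porosity at 4.5 km: n = 0.56·exp(−0.53×4.5) = 0.0516
Solid-volume conservation: h(1−n) = h₀(1−n₀) ⇒ h = h₀·(1−n₀)/(1−n)
h = 0.144 × (1 − 0.56)/(1 − 0.0516) = 0.144 × 0.4639 = 0.0668 km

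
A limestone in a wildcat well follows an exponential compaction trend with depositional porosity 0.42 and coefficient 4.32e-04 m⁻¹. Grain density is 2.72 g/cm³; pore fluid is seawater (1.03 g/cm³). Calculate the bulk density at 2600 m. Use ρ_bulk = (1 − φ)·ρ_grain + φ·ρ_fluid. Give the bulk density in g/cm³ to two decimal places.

Working in km (1 km = 1000 m; k in km⁻¹ = k in m⁻¹ × 1000):
Porosity at depth: phi = 0.42·exp(−0.432×2.6) = 0.42×0.3252 = 0.1366
Bulk density: ρ_b = (1−phi)ρ_g + phi·ρ_f = 0.8634×2.72 + 0.1366×1.03
       = 2.348 + 0.141 = 2.489 g/cm³

2.49 g/cm³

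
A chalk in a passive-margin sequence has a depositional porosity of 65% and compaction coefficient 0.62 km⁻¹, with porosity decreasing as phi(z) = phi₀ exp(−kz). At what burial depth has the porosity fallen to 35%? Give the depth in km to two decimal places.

1.00 km

Invert Athy's law: z = ln(phi₀/phi) / k
z = ln(0.65/0.35) / 0.62 = ln(1.857) / 0.62 = 0.6190 / 0.62 = 0.998 km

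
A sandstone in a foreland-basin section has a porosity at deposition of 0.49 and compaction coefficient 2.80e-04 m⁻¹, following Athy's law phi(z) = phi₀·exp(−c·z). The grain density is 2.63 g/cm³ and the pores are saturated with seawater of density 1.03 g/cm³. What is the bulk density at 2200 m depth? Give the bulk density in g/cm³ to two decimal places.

Working in km (1 km = 1000 m; c in km⁻¹ = c in m⁻¹ × 1000):
Porosity at depth: phi = 0.49·exp(−0.28×2.2) = 0.49×0.5401 = 0.2646
Bulk density: ρ_b = (1−phi)ρ_g + phi·ρ_f = 0.7354×2.63 + 0.2646×1.03
       = 1.934 + 0.273 = 2.207 g/cm³

2.21 g/cm³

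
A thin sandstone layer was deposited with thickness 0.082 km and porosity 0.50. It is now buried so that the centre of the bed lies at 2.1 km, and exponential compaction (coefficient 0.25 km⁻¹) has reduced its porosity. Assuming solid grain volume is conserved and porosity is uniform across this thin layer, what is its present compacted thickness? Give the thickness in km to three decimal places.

Porosity at 2.1 km: φ = 0.5·exp(−0.25×2.1) = 0.2958
Solid-volume conservation: h(1−φ) = h₀(1−φ₀) ⇒ h = h₀·(1−φ₀)/(1−φ)
h = 0.082 × (1 − 0.5)/(1 − 0.2958) = 0.082 × 0.7100 = 0.0582 km

0.058 km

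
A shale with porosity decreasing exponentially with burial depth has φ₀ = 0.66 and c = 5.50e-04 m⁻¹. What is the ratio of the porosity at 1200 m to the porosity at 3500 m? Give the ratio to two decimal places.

Working in km (1 km = 1000 m; c in km⁻¹ = c in m⁻¹ × 1000):
φ(z₁)/φ(z₂) = e^(−c·z₁)/e^(−c·z₂) = e^{c(z₂−z₁)}
= exp(0.55 × 2.3) = exp(1.265) = 3.5431

3.54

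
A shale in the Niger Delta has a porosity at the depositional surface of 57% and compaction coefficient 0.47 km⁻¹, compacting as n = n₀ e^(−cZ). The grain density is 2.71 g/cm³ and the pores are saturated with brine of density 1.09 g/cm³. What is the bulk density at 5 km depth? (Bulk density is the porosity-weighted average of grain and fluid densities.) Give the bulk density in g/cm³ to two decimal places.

2.62 g/cm³

Porosity at depth: n = 0.57·exp(−0.47×5) = 0.57×0.0954 = 0.0544
Bulk density: ρ_b = (1−n)ρ_g + n·ρ_f = 0.9456×2.71 + 0.0544×1.09
       = 2.563 + 0.059 = 2.622 g/cm³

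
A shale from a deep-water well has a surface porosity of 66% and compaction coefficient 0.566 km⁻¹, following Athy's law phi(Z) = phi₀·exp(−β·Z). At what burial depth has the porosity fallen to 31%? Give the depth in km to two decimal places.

1.34 km

Invert Athy's law: Z = ln(phi₀/phi) / β
Z = ln(0.66/0.31) / 0.566 = ln(2.129) / 0.566 = 0.7557 / 0.566 = 1.335 km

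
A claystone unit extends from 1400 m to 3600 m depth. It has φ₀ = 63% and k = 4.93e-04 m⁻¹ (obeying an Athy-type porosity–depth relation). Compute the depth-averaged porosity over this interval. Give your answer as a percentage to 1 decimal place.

19.3%

Working in km (1 km = 1000 m; k in km⁻¹ = k in m⁻¹ × 1000):
⟨φ⟩ = (1/(z₂−z₁)) ∫ φ₀ e^(−kz) dz = φ₀·(e^(−k·z₁) − e^(−k·z₂)) / (k·(z₂−z₁))
e^(−0.493×1.4) = 0.5015; e^(−0.493×3.6) = 0.1695
⟨φ⟩ = 0.63 × (0.5015 − 0.1695) / (0.493 × 2.2) = 0.63 × 0.3061 = 0.1928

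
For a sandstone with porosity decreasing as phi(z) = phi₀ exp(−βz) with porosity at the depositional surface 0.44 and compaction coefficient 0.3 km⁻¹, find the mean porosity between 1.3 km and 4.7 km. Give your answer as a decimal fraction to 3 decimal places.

⟨phi⟩ = (1/(z₂−z₁)) ∫ phi₀ e^(−βz) dz = phi₀·(e^(−β·z₁) − e^(−β·z₂)) / (β·(z₂−z₁))
e^(−0.3×1.3) = 0.6771; e^(−0.3×4.7) = 0.2441
⟨phi⟩ = 0.44 × (0.6771 − 0.2441) / (0.3 × 3.4) = 0.44 × 0.4244 = 0.1867

0.187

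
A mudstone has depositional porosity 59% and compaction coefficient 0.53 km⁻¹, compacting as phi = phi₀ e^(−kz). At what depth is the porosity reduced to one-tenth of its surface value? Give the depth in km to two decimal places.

phi/phi₀ = 1/10 ⇒ exp(−k·z) = 1/10 ⇒ z = ln(10) / k
z = 2.3026 / 0.53 = 4.345 km

4.34 km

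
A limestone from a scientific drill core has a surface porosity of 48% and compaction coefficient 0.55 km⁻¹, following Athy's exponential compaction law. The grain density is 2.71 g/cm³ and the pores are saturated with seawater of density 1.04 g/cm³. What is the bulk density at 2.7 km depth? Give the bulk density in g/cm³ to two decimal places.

Porosity at depth: phi = 0.48·exp(−0.55×2.7) = 0.48×0.2265 = 0.1087
Bulk density: ρ_b = (1−phi)ρ_g + phi·ρ_f = 0.8913×2.71 + 0.1087×1.04
       = 2.415 + 0.113 = 2.528 g/cm³

2.53 g/cm³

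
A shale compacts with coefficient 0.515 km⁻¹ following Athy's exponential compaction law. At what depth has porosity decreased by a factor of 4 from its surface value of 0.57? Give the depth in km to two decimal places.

n/n₀ = 1/4 ⇒ exp(−c·z) = 1/4 ⇒ z = ln(4) / c
z = 1.3863 / 0.515 = 2.692 km

2.69 km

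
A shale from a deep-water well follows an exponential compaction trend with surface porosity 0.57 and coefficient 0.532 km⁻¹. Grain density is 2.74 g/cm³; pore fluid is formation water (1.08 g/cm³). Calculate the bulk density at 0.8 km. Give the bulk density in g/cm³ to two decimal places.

2.12 g/cm³

Porosity at depth: n = 0.57·exp(−0.532×0.8) = 0.57×0.6534 = 0.3724
Bulk density: ρ_b = (1−n)ρ_g + n·ρ_f = 0.6276×2.74 + 0.3724×1.08
       = 1.720 + 0.402 = 2.122 g/cm³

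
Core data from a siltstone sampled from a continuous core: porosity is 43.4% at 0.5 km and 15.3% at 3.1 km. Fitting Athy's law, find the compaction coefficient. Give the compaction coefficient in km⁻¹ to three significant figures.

Athy: n(d) = n₀ e^(−cd) ⇒ n₁/n₂ = e^{c(d₂−d₁)} ⇒ c = ln(n₁/n₂)/(d₂−d₁)
c = ln(0.434/0.153) / (3.1 − 0.5) = ln(2.837) / 2.6 = 1.0426 / 2.6 = 0.401 km⁻¹

0.401 km⁻¹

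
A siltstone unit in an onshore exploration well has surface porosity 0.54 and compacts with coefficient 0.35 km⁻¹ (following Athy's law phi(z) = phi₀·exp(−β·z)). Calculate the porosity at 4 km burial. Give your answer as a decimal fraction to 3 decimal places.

0.133

phi = phi₀·exp(−β·z) = 0.54 × exp(−0.35 × 4) = 0.54 × exp(−1.4)
  = 0.54 × 0.2466 = 0.1332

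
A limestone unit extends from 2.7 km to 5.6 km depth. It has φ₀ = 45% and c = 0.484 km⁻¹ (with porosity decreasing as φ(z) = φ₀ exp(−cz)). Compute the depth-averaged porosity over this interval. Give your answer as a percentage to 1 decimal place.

6.5%

⟨φ⟩ = (1/(z₂−z₁)) ∫ φ₀ e^(−cz) dz = φ₀·(e^(−c·z₁) − e^(−c·z₂)) / (c·(z₂−z₁))
e^(−0.484×2.7) = 0.2707; e^(−0.484×5.6) = 0.0665
⟨φ⟩ = 0.45 × (0.2707 − 0.0665) / (0.484 × 2.9) = 0.45 × 0.1455 = 0.0655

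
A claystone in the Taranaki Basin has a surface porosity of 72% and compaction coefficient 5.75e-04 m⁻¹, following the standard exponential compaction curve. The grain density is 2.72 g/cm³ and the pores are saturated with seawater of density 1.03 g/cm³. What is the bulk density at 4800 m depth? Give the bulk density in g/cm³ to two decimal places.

Working in km (1 km = 1000 m; k in km⁻¹ = k in m⁻¹ × 1000):
Porosity at depth: φ = 0.72·exp(−0.575×4.8) = 0.72×0.0633 = 0.0456
Bulk density: ρ_b = (1−φ)ρ_g + φ·ρ_f = 0.9544×2.72 + 0.0456×1.03
       = 2.596 + 0.047 = 2.643 g/cm³

2.64 g/cm³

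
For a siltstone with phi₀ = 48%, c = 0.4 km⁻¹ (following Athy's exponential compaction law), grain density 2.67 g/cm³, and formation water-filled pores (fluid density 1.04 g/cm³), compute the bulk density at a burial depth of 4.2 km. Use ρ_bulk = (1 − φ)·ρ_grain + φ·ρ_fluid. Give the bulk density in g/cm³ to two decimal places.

2.52 g/cm³

Porosity at depth: phi = 0.48·exp(−0.4×4.2) = 0.48×0.1864 = 0.0895
Bulk density: ρ_b = (1−phi)ρ_g + phi·ρ_f = 0.9105×2.67 + 0.0895×1.04
       = 2.431 + 0.093 = 2.524 g/cm³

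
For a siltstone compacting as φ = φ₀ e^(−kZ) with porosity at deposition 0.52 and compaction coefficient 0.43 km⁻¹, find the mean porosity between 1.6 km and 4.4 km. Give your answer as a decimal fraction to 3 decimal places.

⟨φ⟩ = (1/(Z₂−Z₁)) ∫ φ₀ e^(−kZ) dZ = φ₀·(e^(−k·Z₁) − e^(−k·Z₂)) / (k·(Z₂−Z₁))
e^(−0.43×1.6) = 0.5026; e^(−0.43×4.4) = 0.1508
⟨φ⟩ = 0.52 × (0.5026 − 0.1508) / (0.43 × 2.8) = 0.52 × 0.2922 = 0.1519

0.152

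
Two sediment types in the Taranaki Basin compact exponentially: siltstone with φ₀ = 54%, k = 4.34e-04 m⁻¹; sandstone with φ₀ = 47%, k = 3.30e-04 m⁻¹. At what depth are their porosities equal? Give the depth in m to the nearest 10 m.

Working in km (1 km = 1000 m; k in km⁻¹ = k in m⁻¹ × 1000):
Set φ₀ₐ e^(−kₐz) = φ₀ᵦ e^(−kᵦz) ⇒ ln(φ₀ₐ/φ₀ᵦ) = (kₐ − kᵦ)·z
z = ln(0.54/0.47) / (0.434 − 0.33) = 0.1388 / 0.104 = 1.335 km

1330 m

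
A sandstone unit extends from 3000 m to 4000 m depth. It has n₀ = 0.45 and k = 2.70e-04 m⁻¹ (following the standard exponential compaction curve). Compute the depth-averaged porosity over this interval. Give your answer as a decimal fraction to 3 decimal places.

0.175

Working in km (1 km = 1000 m; k in km⁻¹ = k in m⁻¹ × 1000):
⟨n⟩ = (1/(z₂−z₁)) ∫ n₀ e^(−kz) dz = n₀·(e^(−k·z₁) − e^(−k·z₂)) / (k·(z₂−z₁))
e^(−0.27×3) = 0.4449; e^(−0.27×4) = 0.3396
⟨n⟩ = 0.45 × (0.4449 − 0.3396) / (0.27 × 1) = 0.45 × 0.3899 = 0.1754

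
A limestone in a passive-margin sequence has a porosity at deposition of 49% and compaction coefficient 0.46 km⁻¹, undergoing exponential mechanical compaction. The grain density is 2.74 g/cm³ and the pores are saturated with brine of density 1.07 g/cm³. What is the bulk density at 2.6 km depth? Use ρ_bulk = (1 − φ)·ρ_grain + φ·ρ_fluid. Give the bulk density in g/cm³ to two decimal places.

Porosity at depth: n = 0.49·exp(−0.46×2.6) = 0.49×0.3024 = 0.1482
Bulk density: ρ_b = (1−n)ρ_g + n·ρ_f = 0.8518×2.74 + 0.1482×1.07
       = 2.334 + 0.159 = 2.493 g/cm³

2.49 g/cm³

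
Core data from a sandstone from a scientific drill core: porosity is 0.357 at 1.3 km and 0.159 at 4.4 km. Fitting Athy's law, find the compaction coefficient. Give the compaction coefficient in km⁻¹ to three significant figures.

0.261 km⁻¹

Athy: φ(Z) = φ₀ e^(−kZ) ⇒ φ₁/φ₂ = e^{k(Z₂−Z₁)} ⇒ k = ln(φ₁/φ₂)/(Z₂−Z₁)
k = ln(0.357/0.159) / (4.4 − 1.3) = ln(2.245) / 3.1 = 0.8088 / 3.1 = 0.2609 km⁻¹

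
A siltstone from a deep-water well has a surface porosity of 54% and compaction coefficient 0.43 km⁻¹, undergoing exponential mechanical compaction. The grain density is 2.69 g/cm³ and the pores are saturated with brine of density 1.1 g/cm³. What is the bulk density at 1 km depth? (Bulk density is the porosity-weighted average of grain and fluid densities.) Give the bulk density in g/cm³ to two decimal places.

Porosity at depth: n = 0.54·exp(−0.43×1) = 0.54×0.6505 = 0.3513
Bulk density: ρ_b = (1−n)ρ_g + n·ρ_f = 0.6487×2.69 + 0.3513×1.1
       = 1.745 + 0.386 = 2.131 g/cm³

2.13 g/cm³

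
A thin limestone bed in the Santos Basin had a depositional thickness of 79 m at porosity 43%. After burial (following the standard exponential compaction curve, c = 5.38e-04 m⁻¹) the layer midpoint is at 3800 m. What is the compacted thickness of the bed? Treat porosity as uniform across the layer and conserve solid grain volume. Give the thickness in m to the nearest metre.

48 m

Working in km (1 km = 1000 m; c in km⁻¹ = c in m⁻¹ × 1000):
Porosity at 3.8 km: n = 0.43·exp(−0.538×3.8) = 0.0557
Solid-volume conservation: h(1−n) = h₀(1−n₀) ⇒ h = h₀·(1−n₀)/(1−n)
h = 0.079 × (1 − 0.43)/(1 − 0.0557) = 0.079 × 0.6036 = 0.0477 km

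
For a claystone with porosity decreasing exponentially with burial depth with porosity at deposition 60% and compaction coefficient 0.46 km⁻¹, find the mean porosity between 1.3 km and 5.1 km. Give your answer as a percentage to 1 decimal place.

⟨phi⟩ = (1/(z₂−z₁)) ∫ phi₀ e^(−βz) dz = phi₀·(e^(−β·z₁) − e^(−β·z₂)) / (β·(z₂−z₁))
e^(−0.46×1.3) = 0.5499; e^(−0.46×5.1) = 0.0958
⟨phi⟩ = 0.6 × (0.5499 − 0.0958) / (0.46 × 3.8) = 0.6 × 0.2598 = 0.1559

15.6%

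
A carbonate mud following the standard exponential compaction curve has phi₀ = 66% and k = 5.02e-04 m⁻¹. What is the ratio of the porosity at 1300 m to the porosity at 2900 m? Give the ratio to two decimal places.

2.23

Working in km (1 km = 1000 m; k in km⁻¹ = k in m⁻¹ × 1000):
phi(z₁)/phi(z₂) = e^(−k·z₁)/e^(−k·z₂) = e^{k(z₂−z₁)}
= exp(0.502 × 1.6) = exp(0.8032) = 2.2327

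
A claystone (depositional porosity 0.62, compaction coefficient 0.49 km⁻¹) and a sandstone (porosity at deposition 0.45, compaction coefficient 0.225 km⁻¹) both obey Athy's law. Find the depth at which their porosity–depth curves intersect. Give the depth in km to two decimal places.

1.21 km

Set φ₀ₐ e^(−kₐz) = φ₀ᵦ e^(−kᵦz) ⇒ ln(φ₀ₐ/φ₀ᵦ) = (kₐ − kᵦ)·z
z = ln(0.62/0.45) / (0.49 − 0.225) = 0.3205 / 0.265 = 1.209 km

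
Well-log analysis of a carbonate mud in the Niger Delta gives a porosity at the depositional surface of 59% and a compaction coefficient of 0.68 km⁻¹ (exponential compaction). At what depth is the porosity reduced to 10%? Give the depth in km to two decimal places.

2.61 km

Invert Athy's law: d = ln(phi₀/phi) / k
d = ln(0.59/0.1) / 0.68 = ln(5.9) / 0.68 = 1.7750 / 0.68 = 2.610 km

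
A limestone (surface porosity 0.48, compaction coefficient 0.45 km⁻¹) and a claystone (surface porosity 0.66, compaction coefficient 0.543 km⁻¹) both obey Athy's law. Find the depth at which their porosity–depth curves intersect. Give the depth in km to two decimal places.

Set phi₀ₐ e^(−kₐZ) = phi₀ᵦ e^(−kᵦZ) ⇒ ln(phi₀ₐ/phi₀ᵦ) = (kₐ − kᵦ)·Z
Z = ln(0.48/0.66) / (0.45 − 0.543) = -0.3185 / -0.093 = 3.424 km

3.42 km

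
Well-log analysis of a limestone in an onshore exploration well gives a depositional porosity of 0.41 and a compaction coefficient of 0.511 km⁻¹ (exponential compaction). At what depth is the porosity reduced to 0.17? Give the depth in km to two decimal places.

Invert Athy's law: Z = ln(n₀/n) / c
Z = ln(0.41/0.17) / 0.511 = ln(2.412) / 0.511 = 0.8804 / 0.511 = 1.723 km

1.72 km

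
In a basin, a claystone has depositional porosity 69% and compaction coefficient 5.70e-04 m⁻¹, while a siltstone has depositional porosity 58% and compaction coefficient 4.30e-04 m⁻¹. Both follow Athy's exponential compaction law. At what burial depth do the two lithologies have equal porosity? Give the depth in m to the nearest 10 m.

Working in km (1 km = 1000 m; c in km⁻¹ = c in m⁻¹ × 1000):
Set phi₀ₐ e^(−cₐZ) = phi₀ᵦ e^(−cᵦZ) ⇒ ln(phi₀ₐ/phi₀ᵦ) = (cₐ − cᵦ)·Z
Z = ln(0.69/0.58) / (0.57 − 0.43) = 0.1737 / 0.14 = 1.240 km

1240 m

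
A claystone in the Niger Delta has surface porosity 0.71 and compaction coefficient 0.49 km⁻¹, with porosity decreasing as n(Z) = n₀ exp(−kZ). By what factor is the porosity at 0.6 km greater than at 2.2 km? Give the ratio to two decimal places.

2.19

n(Z₁)/n(Z₂) = e^(−k·Z₁)/e^(−k·Z₂) = e^{k(Z₂−Z₁)}
= exp(0.49 × 1.6) = exp(0.784) = 2.1902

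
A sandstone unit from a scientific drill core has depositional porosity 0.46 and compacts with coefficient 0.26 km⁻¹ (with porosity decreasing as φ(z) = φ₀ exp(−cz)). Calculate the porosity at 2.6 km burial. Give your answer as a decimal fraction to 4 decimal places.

φ = φ₀·exp(−c·z) = 0.46 × exp(−0.26 × 2.6) = 0.46 × exp(−0.676)
  = 0.46 × 0.5086 = 0.2340

0.2340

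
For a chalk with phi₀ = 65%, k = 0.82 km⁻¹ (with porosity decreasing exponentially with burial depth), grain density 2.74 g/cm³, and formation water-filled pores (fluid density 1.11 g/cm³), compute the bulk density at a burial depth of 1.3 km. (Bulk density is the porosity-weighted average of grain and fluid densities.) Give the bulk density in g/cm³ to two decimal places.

2.38 g/cm³

Porosity at depth: phi = 0.65·exp(−0.82×1.3) = 0.65×0.3444 = 0.2238
Bulk density: ρ_b = (1−phi)ρ_g + phi·ρ_f = 0.7762×2.74 + 0.2238×1.11
       = 2.127 + 0.248 = 2.375 g/cm³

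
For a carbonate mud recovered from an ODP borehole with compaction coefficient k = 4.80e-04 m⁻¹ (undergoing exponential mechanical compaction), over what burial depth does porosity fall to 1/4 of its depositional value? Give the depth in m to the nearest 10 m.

Working in km (1 km = 1000 m; k in km⁻¹ = k in m⁻¹ × 1000):
phi/phi₀ = 1/4 ⇒ exp(−k·z) = 1/4 ⇒ z = ln(4) / k
z = 1.3863 / 0.48 = 2.888 km

2890 m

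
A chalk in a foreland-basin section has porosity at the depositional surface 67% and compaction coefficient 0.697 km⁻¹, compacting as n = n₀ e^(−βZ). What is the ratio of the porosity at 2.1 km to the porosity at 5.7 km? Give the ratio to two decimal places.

12.30

n(Z₁)/n(Z₂) = e^(−β·Z₁)/e^(−β·Z₂) = e^{β(Z₂−Z₁)}
= exp(0.697 × 3.6) = exp(2.509) = 12.2951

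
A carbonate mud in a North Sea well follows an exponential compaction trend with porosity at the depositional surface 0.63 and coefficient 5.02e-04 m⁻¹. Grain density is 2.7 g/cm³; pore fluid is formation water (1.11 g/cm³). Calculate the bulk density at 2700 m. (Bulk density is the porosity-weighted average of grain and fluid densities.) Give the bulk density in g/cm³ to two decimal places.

Working in km (1 km = 1000 m; β in km⁻¹ = β in m⁻¹ × 1000):
Porosity at depth: φ = 0.63·exp(−0.502×2.7) = 0.63×0.2578 = 0.1624
Bulk density: ρ_b = (1−φ)ρ_g + φ·ρ_f = 0.8376×2.7 + 0.1624×1.11
       = 2.261 + 0.180 = 2.442 g/cm³

2.44 g/cm³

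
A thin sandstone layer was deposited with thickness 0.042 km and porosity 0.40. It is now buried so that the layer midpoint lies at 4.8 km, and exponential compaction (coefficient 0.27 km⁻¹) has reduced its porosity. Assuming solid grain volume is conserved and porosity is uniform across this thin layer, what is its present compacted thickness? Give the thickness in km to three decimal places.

0.028 km

Porosity at 4.8 km: φ = 0.4·exp(−0.27×4.8) = 0.1094
Solid-volume conservation: h(1−φ) = h₀(1−φ₀) ⇒ h = h₀·(1−φ₀)/(1−φ)
h = 0.042 × (1 − 0.4)/(1 − 0.1094) = 0.042 × 0.6737 = 0.0283 km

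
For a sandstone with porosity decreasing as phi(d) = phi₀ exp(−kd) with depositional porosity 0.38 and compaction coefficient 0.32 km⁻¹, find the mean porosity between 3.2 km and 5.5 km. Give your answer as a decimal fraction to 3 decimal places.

0.097

⟨phi⟩ = (1/(d₂−d₁)) ∫ phi₀ e^(−kd) dd = phi₀·(e^(−k·d₁) − e^(−k·d₂)) / (k·(d₂−d₁))
e^(−0.32×3.2) = 0.3592; e^(−0.32×5.5) = 0.1720
⟨phi⟩ = 0.38 × (0.3592 − 0.1720) / (0.32 × 2.3) = 0.38 × 0.2542 = 0.0966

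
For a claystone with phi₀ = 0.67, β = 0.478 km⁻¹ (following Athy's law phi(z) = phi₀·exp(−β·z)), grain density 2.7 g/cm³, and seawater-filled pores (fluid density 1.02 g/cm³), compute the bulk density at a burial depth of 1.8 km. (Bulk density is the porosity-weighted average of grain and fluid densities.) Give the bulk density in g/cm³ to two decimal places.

2.22 g/cm³

Porosity at depth: phi = 0.67·exp(−0.478×1.8) = 0.67×0.4230 = 0.2834
Bulk density: ρ_b = (1−phi)ρ_g + phi·ρ_f = 0.7166×2.7 + 0.2834×1.02
       = 1.935 + 0.289 = 2.224 g/cm³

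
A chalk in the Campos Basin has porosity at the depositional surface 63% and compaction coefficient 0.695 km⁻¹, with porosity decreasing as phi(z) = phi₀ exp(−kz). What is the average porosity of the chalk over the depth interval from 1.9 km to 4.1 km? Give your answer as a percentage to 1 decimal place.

8.6%

⟨phi⟩ = (1/(z₂−z₁)) ∫ phi₀ e^(−kz) dz = phi₀·(e^(−k·z₁) − e^(−k·z₂)) / (k·(z₂−z₁))
e^(−0.695×1.9) = 0.2670; e^(−0.695×4.1) = 0.0579
⟨phi⟩ = 0.63 × (0.2670 − 0.0579) / (0.695 × 2.2) = 0.63 × 0.1368 = 0.0862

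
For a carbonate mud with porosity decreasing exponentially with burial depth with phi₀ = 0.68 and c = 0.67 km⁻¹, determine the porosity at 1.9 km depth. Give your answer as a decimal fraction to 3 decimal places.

0.190

phi = phi₀·exp(−c·z) = 0.68 × exp(−0.67 × 1.9) = 0.68 × exp(−1.273)
  = 0.68 × 0.2800 = 0.1904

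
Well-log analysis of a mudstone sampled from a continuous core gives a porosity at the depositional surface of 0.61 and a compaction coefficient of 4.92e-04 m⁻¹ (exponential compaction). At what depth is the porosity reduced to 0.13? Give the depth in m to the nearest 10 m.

Working in km (1 km = 1000 m; β in km⁻¹ = β in m⁻¹ × 1000):
Invert Athy's law: d = ln(phi₀/phi) / β
d = ln(0.61/0.13) / 0.492 = ln(4.692) / 0.492 = 1.5459 / 0.492 = 3.142 km

3140 m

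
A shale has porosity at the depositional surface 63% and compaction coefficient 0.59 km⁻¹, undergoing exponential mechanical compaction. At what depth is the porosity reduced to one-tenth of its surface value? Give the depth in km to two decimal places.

3.90 km

φ/φ₀ = 1/10 ⇒ exp(−k·d) = 1/10 ⇒ d = ln(10) / k
d = 2.3026 / 0.59 = 3.903 km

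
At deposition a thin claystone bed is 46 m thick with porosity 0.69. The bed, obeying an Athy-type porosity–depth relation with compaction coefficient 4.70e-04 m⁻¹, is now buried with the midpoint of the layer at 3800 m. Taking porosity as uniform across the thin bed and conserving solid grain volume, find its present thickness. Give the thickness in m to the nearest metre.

Working in km (1 km = 1000 m; β in km⁻¹ = β in m⁻¹ × 1000):
Porosity at 3.8 km: φ = 0.69·exp(−0.47×3.8) = 0.1157
Solid-volume conservation: h(1−φ) = h₀(1−φ₀) ⇒ h = h₀·(1−φ₀)/(1−φ)
h = 0.046 × (1 − 0.69)/(1 − 0.1157) = 0.046 × 0.3505 = 0.0161 km

16 m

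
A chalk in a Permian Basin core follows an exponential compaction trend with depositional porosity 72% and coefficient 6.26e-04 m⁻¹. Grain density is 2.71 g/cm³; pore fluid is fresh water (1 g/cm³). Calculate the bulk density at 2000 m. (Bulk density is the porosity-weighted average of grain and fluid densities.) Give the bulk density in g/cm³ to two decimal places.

Working in km (1 km = 1000 m; k in km⁻¹ = k in m⁻¹ × 1000):
Porosity at depth: n = 0.72·exp(−0.626×2) = 0.72×0.2859 = 0.2059
Bulk density: ρ_b = (1−n)ρ_g + n·ρ_f = 0.7941×2.71 + 0.2059×1
       = 2.152 + 0.206 = 2.358 g/cm³

2.36 g/cm³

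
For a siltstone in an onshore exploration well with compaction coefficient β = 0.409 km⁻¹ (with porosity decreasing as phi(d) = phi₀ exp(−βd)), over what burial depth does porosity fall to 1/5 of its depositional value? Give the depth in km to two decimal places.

phi/phi₀ = 1/5 ⇒ exp(−β·d) = 1/5 ⇒ d = ln(5) / β
d = 1.6094 / 0.409 = 3.935 km

3.94 km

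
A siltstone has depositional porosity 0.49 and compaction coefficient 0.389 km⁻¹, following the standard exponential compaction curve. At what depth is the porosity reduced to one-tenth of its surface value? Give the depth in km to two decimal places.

phi/phi₀ = 1/10 ⇒ exp(−c·Z) = 1/10 ⇒ Z = ln(10) / c
Z = 2.3026 / 0.389 = 5.919 km

5.92 km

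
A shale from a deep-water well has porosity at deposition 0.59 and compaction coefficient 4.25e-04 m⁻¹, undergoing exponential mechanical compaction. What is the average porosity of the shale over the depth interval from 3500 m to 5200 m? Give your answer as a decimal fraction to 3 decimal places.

0.095

Working in km (1 km = 1000 m; k in km⁻¹ = k in m⁻¹ × 1000):
⟨n⟩ = (1/(z₂−z₁)) ∫ n₀ e^(−kz) dz = n₀·(e^(−k·z₁) − e^(−k·z₂)) / (k·(z₂−z₁))
e^(−0.425×3.5) = 0.2259; e^(−0.425×5.2) = 0.1097
⟨n⟩ = 0.59 × (0.2259 − 0.1097) / (0.425 × 1.7) = 0.59 × 0.1609 = 0.0949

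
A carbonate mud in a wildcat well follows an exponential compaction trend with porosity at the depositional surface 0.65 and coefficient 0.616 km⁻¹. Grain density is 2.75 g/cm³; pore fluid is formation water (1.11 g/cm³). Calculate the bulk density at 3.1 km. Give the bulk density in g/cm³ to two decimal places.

2.59 g/cm³

Porosity at depth: n = 0.65·exp(−0.616×3.1) = 0.65×0.1481 = 0.0963
Bulk density: ρ_b = (1−n)ρ_g + n·ρ_f = 0.9037×2.75 + 0.0963×1.11
       = 2.485 + 0.107 = 2.592 g/cm³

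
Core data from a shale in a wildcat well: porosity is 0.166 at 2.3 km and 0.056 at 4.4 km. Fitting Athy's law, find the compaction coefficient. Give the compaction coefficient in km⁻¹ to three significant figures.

0.517 km⁻¹

Athy: phi(d) = phi₀ e^(−βd) ⇒ phi₁/phi₂ = e^{β(d₂−d₁)} ⇒ β = ln(phi₁/phi₂)/(d₂−d₁)
β = ln(0.166/0.056) / (4.4 − 2.3) = ln(2.964) / 2.1 = 1.0866 / 2.1 = 0.5174 km⁻¹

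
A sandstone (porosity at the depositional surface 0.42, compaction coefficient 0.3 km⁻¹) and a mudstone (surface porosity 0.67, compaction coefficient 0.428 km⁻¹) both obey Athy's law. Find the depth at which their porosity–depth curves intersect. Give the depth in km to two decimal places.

Set φ₀ₐ e^(−kₐd) = φ₀ᵦ e^(−kᵦd) ⇒ ln(φ₀ₐ/φ₀ᵦ) = (kₐ − kᵦ)·d
d = ln(0.42/0.67) / (0.3 − 0.428) = -0.4670 / -0.128 = 3.649 km

3.65 km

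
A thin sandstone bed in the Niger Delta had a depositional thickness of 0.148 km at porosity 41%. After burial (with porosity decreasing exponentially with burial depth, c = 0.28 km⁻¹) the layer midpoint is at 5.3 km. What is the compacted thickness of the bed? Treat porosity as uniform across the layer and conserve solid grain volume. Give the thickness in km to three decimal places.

0.096 km

Porosity at 5.3 km: φ = 0.41·exp(−0.28×5.3) = 0.0930
Solid-volume conservation: h(1−φ) = h₀(1−φ₀) ⇒ h = h₀·(1−φ₀)/(1−φ)
h = 0.148 × (1 − 0.41)/(1 − 0.0930) = 0.148 × 0.6505 = 0.0963 km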